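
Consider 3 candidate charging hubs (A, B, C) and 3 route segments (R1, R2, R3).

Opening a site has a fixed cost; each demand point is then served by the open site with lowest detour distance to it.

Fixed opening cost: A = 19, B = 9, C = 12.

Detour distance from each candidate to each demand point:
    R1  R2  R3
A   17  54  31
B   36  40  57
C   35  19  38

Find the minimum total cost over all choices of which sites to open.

98

Open {A, C}: assign each demand point to its cheapest open site.
  R1→A 17, R2→C 19, R3→A 31
  detour distance 67, fixed 31 → total 98.
Compare {C}: detour distance 92 + fixed 12 = 104.
Compare {A, B, C}: detour distance 67 + fixed 40 = 107.
Compare {B, C}: detour distance 92 + fixed 21 = 113.
All other subsets cost ≥ 104. Minimum total cost: 98.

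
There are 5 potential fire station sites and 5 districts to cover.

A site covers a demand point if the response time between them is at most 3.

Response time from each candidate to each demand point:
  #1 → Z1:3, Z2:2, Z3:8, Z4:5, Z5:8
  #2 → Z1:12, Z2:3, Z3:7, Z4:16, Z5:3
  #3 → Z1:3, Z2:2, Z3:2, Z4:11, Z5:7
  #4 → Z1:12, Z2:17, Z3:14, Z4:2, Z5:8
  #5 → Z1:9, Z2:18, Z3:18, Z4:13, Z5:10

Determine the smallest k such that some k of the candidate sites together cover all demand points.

3

Coverage sets (demand points within 3 of each site):
  #1: {Z1, Z2}
  #2: {Z2, Z5}
  #3: {Z1, Z2, Z3}
  #4: {Z4}
  #5: {}
No 2 sites suffice: every size-2 union leaves at least one demand point uncovered.
But {#2, #3, #4} covers everything, so the minimum is 3.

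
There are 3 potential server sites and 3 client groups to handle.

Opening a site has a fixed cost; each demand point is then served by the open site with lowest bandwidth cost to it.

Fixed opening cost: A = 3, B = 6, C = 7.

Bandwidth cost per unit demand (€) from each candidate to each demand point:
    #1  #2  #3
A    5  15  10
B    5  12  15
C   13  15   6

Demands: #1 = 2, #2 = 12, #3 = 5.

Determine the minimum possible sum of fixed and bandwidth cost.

197

Open {B, C}: assign each demand point to its cheapest open site.
  #1→B 2×5=10, #2→B 12×12=144, #3→C 5×6=30
  bandwidth cost 184, fixed 13 → total 197.
Compare {A, B, C}: bandwidth cost 184 + fixed 16 = 200.
Compare {A, B}: bandwidth cost 204 + fixed 9 = 213.
Compare {A, C}: bandwidth cost 220 + fixed 10 = 230.
All other subsets cost ≥ 200. Minimum total cost: 197.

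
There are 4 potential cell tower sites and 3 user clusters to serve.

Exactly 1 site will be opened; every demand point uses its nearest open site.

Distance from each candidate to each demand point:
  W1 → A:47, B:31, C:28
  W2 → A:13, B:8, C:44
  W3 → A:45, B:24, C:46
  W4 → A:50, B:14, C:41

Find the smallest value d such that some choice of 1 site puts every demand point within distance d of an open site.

Open {W2}.
  Farthest demand point is C at distance 44 (to W2); all others are ≤ 44.
With {W3} the worst case is 46.
With {W1} the worst case is 47.
No size-1 selection achieves below 44.

44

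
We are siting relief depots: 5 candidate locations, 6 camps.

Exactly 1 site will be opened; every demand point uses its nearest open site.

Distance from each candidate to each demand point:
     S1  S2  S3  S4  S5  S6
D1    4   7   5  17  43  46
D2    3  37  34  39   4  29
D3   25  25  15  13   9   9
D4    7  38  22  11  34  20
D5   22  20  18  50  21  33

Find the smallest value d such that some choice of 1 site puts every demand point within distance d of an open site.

Open {D3}.
  Farthest demand point is S1 at distance 25 (to D3); all others are ≤ 25.
With {D4} the worst case is 38.
With {D2} the worst case is 39.
No size-1 selection achieves below 25.

25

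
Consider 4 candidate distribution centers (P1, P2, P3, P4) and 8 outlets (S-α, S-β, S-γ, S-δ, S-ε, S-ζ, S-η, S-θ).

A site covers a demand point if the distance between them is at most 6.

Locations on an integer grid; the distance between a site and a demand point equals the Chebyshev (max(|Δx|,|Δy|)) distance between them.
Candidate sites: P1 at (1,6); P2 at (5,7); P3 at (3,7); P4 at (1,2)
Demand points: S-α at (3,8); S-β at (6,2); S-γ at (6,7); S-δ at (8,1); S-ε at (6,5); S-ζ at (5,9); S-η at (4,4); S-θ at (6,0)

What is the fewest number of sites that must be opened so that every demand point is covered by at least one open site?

Coverage sets (demand points within 6 of each site):
  P1: {S-α, S-β, S-γ, S-ε, S-ζ, S-η, S-θ}
  P2: {S-α, S-β, S-γ, S-δ, S-ε, S-ζ, S-η}
  P3: {S-α, S-β, S-γ, S-δ, S-ε, S-ζ, S-η}
  P4: {S-α, S-β, S-γ, S-ε, S-η, S-θ}
No single site covers all 8 demand points.
But {P1, P2} covers everything, so the minimum is 2.

2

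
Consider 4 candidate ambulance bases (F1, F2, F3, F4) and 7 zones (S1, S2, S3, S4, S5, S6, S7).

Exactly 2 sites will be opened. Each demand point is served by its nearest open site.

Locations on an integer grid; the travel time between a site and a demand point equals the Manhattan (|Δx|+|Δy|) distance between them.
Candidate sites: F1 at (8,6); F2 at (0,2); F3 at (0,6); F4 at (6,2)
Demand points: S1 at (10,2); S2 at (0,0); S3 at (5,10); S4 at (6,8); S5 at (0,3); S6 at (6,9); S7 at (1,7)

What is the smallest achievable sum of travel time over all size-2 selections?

31

Open {F1, F2}.
  S1→F1 6, S2→F2 2, S3→F1 7, S4→F1 4, S5→F2 1, S6→F1 5, S7→F2 6  ⇒ total 31.
Compare {F1, F3}: total 33.
Compare {F2, F4}: total 35.
No size-2 selection does better; minimum is 31.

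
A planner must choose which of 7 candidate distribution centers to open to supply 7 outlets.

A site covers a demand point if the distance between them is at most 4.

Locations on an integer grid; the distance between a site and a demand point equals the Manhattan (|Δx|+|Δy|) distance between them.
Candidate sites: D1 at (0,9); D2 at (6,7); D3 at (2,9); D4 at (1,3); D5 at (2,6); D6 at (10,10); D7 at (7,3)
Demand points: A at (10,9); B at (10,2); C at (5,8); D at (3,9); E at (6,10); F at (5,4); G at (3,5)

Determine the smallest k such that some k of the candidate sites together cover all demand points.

4

Coverage sets (demand points within 4 of each site):
  D1: {D}
  D2: {C, E, F}
  D3: {C, D}
  D4: {G}
  D5: {D, G}
  D6: {A, E}
  D7: {B, F}
No 3 sites suffice: every size-3 union leaves at least one demand point uncovered.
But {D2, D5, D6, D7} covers everything, so the minimum is 4.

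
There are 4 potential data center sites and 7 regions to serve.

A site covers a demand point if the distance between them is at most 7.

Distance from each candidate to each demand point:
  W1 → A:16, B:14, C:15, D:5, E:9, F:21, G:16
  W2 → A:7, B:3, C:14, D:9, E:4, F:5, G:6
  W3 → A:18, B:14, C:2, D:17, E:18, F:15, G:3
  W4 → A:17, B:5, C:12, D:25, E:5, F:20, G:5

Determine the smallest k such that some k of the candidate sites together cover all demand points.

Coverage sets (demand points within 7 of each site):
  W1: {D}
  W2: {A, B, E, F, G}
  W3: {C, G}
  W4: {B, E, G}
No 2 sites suffice: every size-2 union leaves at least one demand point uncovered.
But {W1, W2, W3} covers everything, so the minimum is 3.

3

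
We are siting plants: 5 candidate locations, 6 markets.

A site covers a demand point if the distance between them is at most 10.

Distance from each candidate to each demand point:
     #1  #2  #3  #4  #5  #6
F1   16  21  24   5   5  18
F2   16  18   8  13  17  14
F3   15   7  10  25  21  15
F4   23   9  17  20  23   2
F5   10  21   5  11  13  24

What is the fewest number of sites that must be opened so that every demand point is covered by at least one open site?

Coverage sets (demand points within 10 of each site):
  F1: {#4, #5}
  F2: {#3}
  F3: {#2, #3}
  F4: {#2, #6}
  F5: {#1, #3}
No 2 sites suffice: every size-2 union leaves at least one demand point uncovered.
But {F1, F4, F5} covers everything, so the minimum is 3.

3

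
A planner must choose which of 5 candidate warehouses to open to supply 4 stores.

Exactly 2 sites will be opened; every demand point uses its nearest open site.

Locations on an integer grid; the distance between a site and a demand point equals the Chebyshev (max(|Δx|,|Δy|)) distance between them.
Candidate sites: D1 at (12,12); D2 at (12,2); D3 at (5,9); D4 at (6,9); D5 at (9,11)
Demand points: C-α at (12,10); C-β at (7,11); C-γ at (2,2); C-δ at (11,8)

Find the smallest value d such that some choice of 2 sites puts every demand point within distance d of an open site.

7

Open {D1, D3}.
  Farthest demand point is C-γ at distance 7 (to D3); all others are ≤ 7.
With {D1, D4} the worst case is 7.
With {D2, D3} the worst case is 7.
No size-2 selection achieves below 7.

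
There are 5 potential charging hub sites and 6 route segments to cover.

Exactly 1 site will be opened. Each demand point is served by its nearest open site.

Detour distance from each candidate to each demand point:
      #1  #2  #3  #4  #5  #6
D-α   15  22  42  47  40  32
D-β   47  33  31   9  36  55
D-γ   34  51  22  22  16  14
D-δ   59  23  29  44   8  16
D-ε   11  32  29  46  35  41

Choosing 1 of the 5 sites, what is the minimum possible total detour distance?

159

Open {D-γ}.
  #1→D-γ 34, #2→D-γ 51, #3→D-γ 22, #4→D-γ 22, #5→D-γ 16, #6→D-γ 14  ⇒ total 159.
Compare {D-δ}: total 179.
Compare {D-ε}: total 194.
No size-1 selection does better; minimum is 159.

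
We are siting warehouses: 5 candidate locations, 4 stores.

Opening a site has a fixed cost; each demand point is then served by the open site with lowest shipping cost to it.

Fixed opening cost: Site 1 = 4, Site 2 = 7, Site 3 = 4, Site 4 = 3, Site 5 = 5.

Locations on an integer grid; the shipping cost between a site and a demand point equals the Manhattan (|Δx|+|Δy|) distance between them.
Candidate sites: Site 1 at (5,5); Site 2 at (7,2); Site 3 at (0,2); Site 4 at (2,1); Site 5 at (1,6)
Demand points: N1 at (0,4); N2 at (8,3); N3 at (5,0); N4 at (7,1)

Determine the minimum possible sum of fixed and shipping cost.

Open {Site 2, Site 3}: assign each demand point to its cheapest open site.
  N1→Site 3 2, N2→Site 2 2, N3→Site 2 4, N4→Site 2 1
  shipping cost 9, fixed 11 → total 20.
Compare {Site 2, Site 4}: shipping cost 12 + fixed 10 = 22.
Compare {Site 2, Site 5}: shipping cost 10 + fixed 12 = 22.
Compare {Site 2}: shipping cost 16 + fixed 7 = 23.
All other subsets cost ≥ 22. Minimum total cost: 20.

20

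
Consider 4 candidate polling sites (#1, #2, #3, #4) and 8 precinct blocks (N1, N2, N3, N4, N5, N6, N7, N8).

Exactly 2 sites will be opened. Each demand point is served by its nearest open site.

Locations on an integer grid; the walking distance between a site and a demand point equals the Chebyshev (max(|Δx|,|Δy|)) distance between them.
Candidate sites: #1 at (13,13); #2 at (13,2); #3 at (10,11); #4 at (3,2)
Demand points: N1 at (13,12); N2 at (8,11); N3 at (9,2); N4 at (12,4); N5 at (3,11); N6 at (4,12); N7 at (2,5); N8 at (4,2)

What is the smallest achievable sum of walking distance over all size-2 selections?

Open {#3, #4}.
  N1→#3 3, N2→#3 2, N3→#4 6, N4→#3 7, N5→#3 7, N6→#3 6, N7→#4 3, N8→#4 1  ⇒ total 35.
Compare {#2, #3}: total 41.
Compare {#1, #4}: total 43.
No size-2 selection does better; minimum is 35.

35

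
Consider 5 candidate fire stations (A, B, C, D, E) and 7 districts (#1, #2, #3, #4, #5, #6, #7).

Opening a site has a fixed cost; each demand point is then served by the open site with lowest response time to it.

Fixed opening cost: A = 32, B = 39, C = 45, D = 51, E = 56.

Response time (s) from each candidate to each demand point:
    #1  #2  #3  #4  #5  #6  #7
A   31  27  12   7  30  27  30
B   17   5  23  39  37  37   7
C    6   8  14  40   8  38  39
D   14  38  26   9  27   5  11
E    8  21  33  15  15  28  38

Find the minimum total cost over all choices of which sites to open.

Open {C, D}: assign each demand point to its cheapest open site.
  #1→C 6, #2→C 8, #3→C 14, #4→D 9, #5→C 8, #6→D 5, #7→D 11
  response time 61, fixed 96 → total 157.
Compare {A, C}: response time 98 + fixed 77 = 175.
Compare {A, B}: response time 105 + fixed 71 = 176.
Compare {B, D}: response time 90 + fixed 90 = 180.
All other subsets cost ≥ 175. Minimum total cost: 157.

157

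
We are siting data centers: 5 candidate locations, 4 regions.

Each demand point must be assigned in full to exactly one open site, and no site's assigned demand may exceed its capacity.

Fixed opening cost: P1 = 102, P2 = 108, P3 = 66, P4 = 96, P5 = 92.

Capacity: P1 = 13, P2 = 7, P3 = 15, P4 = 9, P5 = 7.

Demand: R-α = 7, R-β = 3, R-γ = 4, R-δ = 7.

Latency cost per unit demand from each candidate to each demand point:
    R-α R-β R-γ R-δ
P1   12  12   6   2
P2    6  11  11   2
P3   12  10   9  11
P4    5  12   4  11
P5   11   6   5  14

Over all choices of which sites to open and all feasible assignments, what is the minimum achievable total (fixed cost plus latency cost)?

320

Open {P1, P3}; cheapest assignment that respects the capacities:
  P1 (cap 13, load 11): R-γ, R-δ — cost 4×6 + 7×2 = 38
  P3 (cap 15, load 10): R-α, R-β — cost 7×12 + 3×10 = 114
  Shipping 152, fixed 168 → total 320.
  Any other capacity-feasible assignment to {P1, P3} ships for at least 152.
Compare {P2, P3}: its best feasible assignment gives total 338.
Compare {P3, P4}: its best feasible assignment gives total 340.
Every other set of open sites that can feasibly serve all demand totals ≥ 338 even under its best assignment. Minimum: 320.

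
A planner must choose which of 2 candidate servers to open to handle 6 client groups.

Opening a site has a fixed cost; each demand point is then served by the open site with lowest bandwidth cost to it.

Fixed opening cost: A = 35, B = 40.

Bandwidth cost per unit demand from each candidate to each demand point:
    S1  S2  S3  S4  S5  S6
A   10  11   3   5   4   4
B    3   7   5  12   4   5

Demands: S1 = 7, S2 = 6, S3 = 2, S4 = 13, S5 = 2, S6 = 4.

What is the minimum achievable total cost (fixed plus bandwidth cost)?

233

Open {A, B}: assign each demand point to its cheapest open site.
  S1→B 7×3=21, S2→B 6×7=42, S3→A 2×3=6, S4→A 13×5=65, S5→A 2×4=8, S6→A 4×4=16
  bandwidth cost 158, fixed 75 → total 233.
Compare {A}: bandwidth cost 231 + fixed 35 = 266.
Compare {B}: bandwidth cost 257 + fixed 40 = 297.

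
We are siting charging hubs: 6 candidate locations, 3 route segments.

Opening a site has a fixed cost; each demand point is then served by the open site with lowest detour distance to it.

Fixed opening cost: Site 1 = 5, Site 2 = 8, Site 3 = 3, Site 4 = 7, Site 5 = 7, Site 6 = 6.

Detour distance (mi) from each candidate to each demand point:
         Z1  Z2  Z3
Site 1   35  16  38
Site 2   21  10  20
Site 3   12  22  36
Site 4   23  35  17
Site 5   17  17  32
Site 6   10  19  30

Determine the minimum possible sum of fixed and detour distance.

53

Open {Site 2, Site 3}: assign each demand point to its cheapest open site.
  Z1→Site 3 12, Z2→Site 2 10, Z3→Site 2 20
  detour distance 42, fixed 11 → total 53.
Compare {Site 2, Site 6}: detour distance 40 + fixed 14 = 54.
Compare {Site 2, Site 3, Site 4}: detour distance 39 + fixed 18 = 57.
Compare {Site 2, Site 3, Site 6}: detour distance 40 + fixed 17 = 57.
All other subsets cost ≥ 54. Minimum total cost: 53.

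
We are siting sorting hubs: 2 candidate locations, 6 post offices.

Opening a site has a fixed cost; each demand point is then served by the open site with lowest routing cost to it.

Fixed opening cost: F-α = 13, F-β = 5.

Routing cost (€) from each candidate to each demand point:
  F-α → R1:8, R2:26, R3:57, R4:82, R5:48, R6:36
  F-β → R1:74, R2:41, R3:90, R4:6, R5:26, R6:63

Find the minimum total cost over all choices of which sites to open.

177

Open {F-α, F-β}: assign each demand point to its cheapest open site.
  R1→F-α 8, R2→F-α 26, R3→F-α 57, R4→F-β 6, R5→F-β 26, R6→F-α 36
  routing cost 159, fixed 18 → total 177.
Compare {F-α}: routing cost 257 + fixed 13 = 270.
Compare {F-β}: routing cost 300 + fixed 5 = 305.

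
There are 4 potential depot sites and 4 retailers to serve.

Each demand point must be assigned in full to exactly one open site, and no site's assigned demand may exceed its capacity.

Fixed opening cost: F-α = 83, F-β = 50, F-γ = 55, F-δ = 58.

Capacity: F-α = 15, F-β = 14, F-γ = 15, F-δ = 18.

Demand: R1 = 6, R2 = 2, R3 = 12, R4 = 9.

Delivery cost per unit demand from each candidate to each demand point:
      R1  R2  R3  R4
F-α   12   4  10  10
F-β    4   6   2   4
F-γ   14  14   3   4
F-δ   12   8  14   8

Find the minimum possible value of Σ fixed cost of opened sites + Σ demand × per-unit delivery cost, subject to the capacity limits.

261

Open {F-β, F-γ}; cheapest assignment that respects the capacities:
  F-β (cap 14, load 14): R2, R3 — cost 2×6 + 12×2 = 36
  F-γ (cap 15, load 15): R1, R4 — cost 6×14 + 9×4 = 120
  Shipping 156, fixed 105 → total 261.
  Any other capacity-feasible assignment to {F-β, F-γ} ships for at least 156.
Compare {F-β, F-δ}: its best feasible assignment gives total 288.
Compare {F-β, F-γ, F-δ}: its best feasible assignment gives total 307.
Every other set of open sites that can feasibly serve all demand totals ≥ 288 even under its best assignment. Minimum: 261.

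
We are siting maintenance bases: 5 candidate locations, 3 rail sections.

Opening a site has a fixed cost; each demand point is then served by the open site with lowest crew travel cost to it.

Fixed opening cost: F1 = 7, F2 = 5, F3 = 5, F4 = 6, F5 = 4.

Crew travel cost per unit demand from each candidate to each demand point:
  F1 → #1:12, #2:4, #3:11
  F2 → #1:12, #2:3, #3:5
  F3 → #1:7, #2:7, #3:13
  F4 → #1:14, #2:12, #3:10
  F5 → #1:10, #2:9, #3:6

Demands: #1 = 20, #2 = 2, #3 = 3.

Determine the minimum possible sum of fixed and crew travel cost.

Open {F2, F3}: assign each demand point to its cheapest open site.
  #1→F3 20×7=140, #2→F2 2×3=6, #3→F2 3×5=15
  crew travel cost 161, fixed 10 → total 171.
Compare {F2, F3, F5}: crew travel cost 161 + fixed 14 = 175.
Compare {F2, F3, F4}: crew travel cost 161 + fixed 16 = 177.
Compare {F1, F2, F3}: crew travel cost 161 + fixed 17 = 178.
All other subsets cost ≥ 175. Minimum total cost: 171.

171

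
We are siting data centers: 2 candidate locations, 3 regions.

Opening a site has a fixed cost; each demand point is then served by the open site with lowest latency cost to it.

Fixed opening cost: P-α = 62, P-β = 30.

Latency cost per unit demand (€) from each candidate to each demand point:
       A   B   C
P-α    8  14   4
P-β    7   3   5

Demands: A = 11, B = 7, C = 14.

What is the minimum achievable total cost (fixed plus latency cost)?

198

Open {P-β}: assign each demand point to its cheapest open site.
  A→P-β 11×7=77, B→P-β 7×3=21, C→P-β 14×5=70
  latency cost 168, fixed 30 → total 198.
Compare {P-α, P-β}: latency cost 154 + fixed 92 = 246.
Compare {P-α}: latency cost 242 + fixed 62 = 304.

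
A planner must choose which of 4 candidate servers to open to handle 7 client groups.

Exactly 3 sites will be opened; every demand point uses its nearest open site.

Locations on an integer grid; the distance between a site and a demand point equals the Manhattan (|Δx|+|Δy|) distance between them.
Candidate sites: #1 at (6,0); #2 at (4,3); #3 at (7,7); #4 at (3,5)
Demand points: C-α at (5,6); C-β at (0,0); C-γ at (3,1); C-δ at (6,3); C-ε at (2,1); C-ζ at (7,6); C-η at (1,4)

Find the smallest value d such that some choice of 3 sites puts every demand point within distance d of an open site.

6

Open {#1, #2, #3}.
  Farthest demand point is C-β at distance 6 (to #1); all others are ≤ 6.
With {#1, #2, #4} the worst case is 6.
With {#1, #3, #4} the worst case is 6.
No size-3 selection achieves below 6.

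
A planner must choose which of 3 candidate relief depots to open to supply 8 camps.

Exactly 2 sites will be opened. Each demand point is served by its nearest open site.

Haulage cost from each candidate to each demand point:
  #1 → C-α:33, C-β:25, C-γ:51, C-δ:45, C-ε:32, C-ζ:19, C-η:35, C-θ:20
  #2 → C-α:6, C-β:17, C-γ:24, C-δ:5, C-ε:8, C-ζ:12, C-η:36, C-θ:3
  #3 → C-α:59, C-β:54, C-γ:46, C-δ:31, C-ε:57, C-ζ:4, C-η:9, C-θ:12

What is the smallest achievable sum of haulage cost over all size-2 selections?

76

Open {#2, #3}.
  C-α→#2 6, C-β→#2 17, C-γ→#2 24, C-δ→#2 5, C-ε→#2 8, C-ζ→#3 4, C-η→#3 9, C-θ→#2 3  ⇒ total 76.
Compare {#1, #2}: total 110.
Compare {#1, #3}: total 192.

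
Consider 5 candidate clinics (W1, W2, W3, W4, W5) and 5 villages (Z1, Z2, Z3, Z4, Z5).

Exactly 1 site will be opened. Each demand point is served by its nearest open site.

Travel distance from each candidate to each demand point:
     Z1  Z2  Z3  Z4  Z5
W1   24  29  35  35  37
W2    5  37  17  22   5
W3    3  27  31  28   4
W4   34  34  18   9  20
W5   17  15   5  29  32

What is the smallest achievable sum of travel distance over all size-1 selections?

86

Open {W2}.
  Z1→W2 5, Z2→W2 37, Z3→W2 17, Z4→W2 22, Z5→W2 5  ⇒ total 86.
Compare {W3}: total 93.
Compare {W5}: total 98.
No size-1 selection does better; minimum is 86.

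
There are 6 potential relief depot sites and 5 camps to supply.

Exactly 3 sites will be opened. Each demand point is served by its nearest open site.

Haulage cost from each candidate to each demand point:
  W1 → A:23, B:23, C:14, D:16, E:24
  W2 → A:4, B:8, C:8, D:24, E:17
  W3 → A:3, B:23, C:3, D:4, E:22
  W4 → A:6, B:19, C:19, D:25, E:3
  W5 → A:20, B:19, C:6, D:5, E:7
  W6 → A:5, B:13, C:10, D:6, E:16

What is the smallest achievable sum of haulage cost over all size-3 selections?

Open {W2, W3, W4}.
  A→W3 3, B→W2 8, C→W3 3, D→W3 4, E→W4 3  ⇒ total 21.
Compare {W2, W3, W5}: total 25.
Compare {W2, W4, W5}: total 26.
No size-3 selection does better; minimum is 21.

21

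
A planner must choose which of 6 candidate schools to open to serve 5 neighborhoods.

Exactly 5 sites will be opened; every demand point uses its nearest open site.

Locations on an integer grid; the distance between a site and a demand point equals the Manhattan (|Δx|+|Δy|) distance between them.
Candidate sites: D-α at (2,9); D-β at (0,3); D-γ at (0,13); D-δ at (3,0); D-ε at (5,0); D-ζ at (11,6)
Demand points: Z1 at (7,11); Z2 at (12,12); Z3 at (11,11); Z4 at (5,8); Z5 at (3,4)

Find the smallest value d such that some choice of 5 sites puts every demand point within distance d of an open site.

7

Open {D-α, D-β, D-γ, D-δ, D-ζ}.
  Farthest demand point is Z1 at distance 7 (to D-α); all others are ≤ 7.
With {D-α, D-β, D-γ, D-ε, D-ζ} the worst case is 7.
With {D-α, D-β, D-δ, D-ε, D-ζ} the worst case is 7.
No size-5 selection achieves below 7.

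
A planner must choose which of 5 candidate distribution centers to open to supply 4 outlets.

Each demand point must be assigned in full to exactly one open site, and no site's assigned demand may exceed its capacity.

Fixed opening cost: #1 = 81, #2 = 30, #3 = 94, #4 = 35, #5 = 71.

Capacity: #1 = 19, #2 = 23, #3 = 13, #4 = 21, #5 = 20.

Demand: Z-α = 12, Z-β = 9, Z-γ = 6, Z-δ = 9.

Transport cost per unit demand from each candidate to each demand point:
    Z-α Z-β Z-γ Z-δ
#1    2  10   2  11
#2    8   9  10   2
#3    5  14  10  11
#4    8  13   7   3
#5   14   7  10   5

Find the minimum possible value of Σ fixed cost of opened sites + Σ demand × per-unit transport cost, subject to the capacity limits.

246

Open {#1, #2}; cheapest assignment that respects the capacities:
  #1 (cap 19, load 18): Z-α, Z-γ — cost 12×2 + 6×2 = 36
  #2 (cap 23, load 18): Z-β, Z-δ — cost 9×9 + 9×2 = 99
  Shipping 135, fixed 111 → total 246.
  Any other capacity-feasible assignment to {#1, #2} ships for at least 135.
Compare {#1, #2, #4}: its best feasible assignment gives total 281.
Compare {#1, #4}: its best feasible assignment gives total 296.
Every other set of open sites that can feasibly serve all demand totals ≥ 281 even under its best assignment. Minimum: 246.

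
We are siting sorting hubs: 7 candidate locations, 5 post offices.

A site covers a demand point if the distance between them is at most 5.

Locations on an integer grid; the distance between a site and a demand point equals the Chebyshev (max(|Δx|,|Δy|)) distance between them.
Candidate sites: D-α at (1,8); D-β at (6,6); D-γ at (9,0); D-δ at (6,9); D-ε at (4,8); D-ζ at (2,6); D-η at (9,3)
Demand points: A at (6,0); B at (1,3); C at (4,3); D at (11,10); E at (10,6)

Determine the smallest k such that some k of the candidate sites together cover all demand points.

Coverage sets (demand points within 5 of each site):
  D-α: {B, C}
  D-β: {B, C, D, E}
  D-γ: {A, C}
  D-δ: {D, E}
  D-ε: {B, C}
  D-ζ: {B, C}
  D-η: {A, C, E}
No single site covers all 5 demand points.
But {D-β, D-γ} covers everything, so the minimum is 2.

2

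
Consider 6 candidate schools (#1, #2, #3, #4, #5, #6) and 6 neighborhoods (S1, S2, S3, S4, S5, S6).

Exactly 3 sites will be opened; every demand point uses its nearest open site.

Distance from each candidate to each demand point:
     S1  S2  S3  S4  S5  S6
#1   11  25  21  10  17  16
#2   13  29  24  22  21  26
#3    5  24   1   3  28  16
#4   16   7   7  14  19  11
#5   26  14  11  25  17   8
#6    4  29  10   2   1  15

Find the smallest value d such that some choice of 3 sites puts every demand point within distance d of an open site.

Open {#4, #5, #6}.
  Farthest demand point is S6 at distance 8 (to #5); all others are ≤ 8.
With {#1, #4, #6} the worst case is 11.
With {#2, #4, #6} the worst case is 11.
No size-3 selection achieves below 8.

8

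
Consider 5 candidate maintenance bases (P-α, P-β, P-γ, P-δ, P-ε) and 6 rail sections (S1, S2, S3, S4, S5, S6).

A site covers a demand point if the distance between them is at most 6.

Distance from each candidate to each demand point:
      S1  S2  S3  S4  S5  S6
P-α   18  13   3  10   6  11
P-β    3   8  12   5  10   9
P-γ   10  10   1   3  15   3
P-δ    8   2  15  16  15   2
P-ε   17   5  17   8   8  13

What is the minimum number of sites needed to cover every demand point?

3

Coverage sets (demand points within 6 of each site):
  P-α: {S3, S5}
  P-β: {S1, S4}
  P-γ: {S3, S4, S6}
  P-δ: {S2, S6}
  P-ε: {S2}
No 2 sites suffice: every size-2 union leaves at least one demand point uncovered.
But {P-α, P-β, P-δ} covers everything, so the minimum is 3.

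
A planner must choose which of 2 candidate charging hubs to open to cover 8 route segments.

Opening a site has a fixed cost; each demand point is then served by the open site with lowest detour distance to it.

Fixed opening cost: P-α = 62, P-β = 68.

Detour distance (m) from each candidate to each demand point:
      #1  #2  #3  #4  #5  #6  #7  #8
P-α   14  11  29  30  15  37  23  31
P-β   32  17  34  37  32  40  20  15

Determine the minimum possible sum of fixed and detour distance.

252

Open {P-α}: assign each demand point to its cheapest open site.
  #1→P-α 14, #2→P-α 11, #3→P-α 29, #4→P-α 30, #5→P-α 15, #6→P-α 37, #7→P-α 23, #8→P-α 31
  detour distance 190, fixed 62 → total 252.
Compare {P-β}: detour distance 227 + fixed 68 = 295.
Compare {P-α, P-β}: detour distance 171 + fixed 130 = 301.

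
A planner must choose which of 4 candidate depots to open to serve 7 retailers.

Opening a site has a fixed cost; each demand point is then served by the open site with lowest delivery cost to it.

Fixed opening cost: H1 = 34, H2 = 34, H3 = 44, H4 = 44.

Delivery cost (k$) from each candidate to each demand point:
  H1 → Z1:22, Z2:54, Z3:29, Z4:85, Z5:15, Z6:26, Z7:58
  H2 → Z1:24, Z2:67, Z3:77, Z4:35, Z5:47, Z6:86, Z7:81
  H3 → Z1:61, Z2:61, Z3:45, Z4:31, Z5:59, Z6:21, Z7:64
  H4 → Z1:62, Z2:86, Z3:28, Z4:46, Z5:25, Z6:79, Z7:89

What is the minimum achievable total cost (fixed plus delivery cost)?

307

Open {H1, H2}: assign each demand point to its cheapest open site.
  Z1→H1 22, Z2→H1 54, Z3→H1 29, Z4→H2 35, Z5→H1 15, Z6→H1 26, Z7→H1 58
  delivery cost 239, fixed 68 → total 307.
Compare {H1, H3}: delivery cost 230 + fixed 78 = 308.
Compare {H1}: delivery cost 289 + fixed 34 = 323.
Compare {H1, H4}: delivery cost 249 + fixed 78 = 327.
All other subsets cost ≥ 308. Minimum total cost: 307.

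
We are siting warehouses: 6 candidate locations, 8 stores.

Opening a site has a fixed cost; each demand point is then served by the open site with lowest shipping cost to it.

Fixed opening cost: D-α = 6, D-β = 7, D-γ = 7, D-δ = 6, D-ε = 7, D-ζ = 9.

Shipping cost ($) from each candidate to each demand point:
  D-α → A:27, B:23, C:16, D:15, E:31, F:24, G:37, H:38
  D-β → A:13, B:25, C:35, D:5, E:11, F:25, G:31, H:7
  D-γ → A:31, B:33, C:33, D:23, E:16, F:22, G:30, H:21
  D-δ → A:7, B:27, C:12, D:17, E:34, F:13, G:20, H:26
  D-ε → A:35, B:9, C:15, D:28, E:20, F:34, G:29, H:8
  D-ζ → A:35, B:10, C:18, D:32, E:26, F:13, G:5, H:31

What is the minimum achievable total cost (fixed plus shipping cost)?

92

Open {D-β, D-δ, D-ζ}: assign each demand point to its cheapest open site.
  A→D-δ 7, B→D-ζ 10, C→D-δ 12, D→D-β 5, E→D-β 11, F→D-δ 13, G→D-ζ 5, H→D-β 7
  shipping cost 70, fixed 22 → total 92.
Compare {D-β, D-ζ}: shipping cost 82 + fixed 16 = 98.
Compare {D-α, D-β, D-δ, D-ζ}: shipping cost 70 + fixed 28 = 98.
Compare {D-β, D-δ, D-ε, D-ζ}: shipping cost 69 + fixed 29 = 98.
All other subsets cost ≥ 98. Minimum total cost: 92.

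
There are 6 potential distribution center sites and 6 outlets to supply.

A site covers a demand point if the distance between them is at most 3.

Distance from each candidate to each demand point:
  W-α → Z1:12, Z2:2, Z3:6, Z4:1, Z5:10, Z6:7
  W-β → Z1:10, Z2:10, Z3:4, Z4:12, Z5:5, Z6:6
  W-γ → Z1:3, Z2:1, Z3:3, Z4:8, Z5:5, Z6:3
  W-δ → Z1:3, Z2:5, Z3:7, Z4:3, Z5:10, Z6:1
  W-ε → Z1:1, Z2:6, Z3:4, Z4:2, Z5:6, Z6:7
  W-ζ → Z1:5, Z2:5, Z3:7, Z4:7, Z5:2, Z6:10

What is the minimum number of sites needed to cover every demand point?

Coverage sets (demand points within 3 of each site):
  W-α: {Z2, Z4}
  W-β: {}
  W-γ: {Z1, Z2, Z3, Z6}
  W-δ: {Z1, Z4, Z6}
  W-ε: {Z1, Z4}
  W-ζ: {Z5}
No 2 sites suffice: every size-2 union leaves at least one demand point uncovered.
But {W-α, W-γ, W-ζ} covers everything, so the minimum is 3.

3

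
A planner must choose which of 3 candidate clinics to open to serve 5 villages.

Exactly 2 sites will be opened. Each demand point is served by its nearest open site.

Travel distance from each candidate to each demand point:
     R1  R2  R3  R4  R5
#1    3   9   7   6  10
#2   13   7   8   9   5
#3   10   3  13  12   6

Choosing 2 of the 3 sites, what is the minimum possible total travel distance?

Open {#1, #3}.
  R1→#1 3, R2→#3 3, R3→#1 7, R4→#1 6, R5→#3 6  ⇒ total 25.
Compare {#1, #2}: total 28.
Compare {#2, #3}: total 35.

25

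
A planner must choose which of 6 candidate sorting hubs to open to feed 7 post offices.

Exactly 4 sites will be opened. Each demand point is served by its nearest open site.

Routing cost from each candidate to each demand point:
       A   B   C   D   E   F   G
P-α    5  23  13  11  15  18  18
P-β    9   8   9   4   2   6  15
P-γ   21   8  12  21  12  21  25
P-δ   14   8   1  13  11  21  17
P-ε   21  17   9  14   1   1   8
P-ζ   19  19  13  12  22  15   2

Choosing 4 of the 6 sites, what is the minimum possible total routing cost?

26

Open {P-β, P-δ, P-ε, P-ζ}.
  A→P-β 9, B→P-β 8, C→P-δ 1, D→P-β 4, E→P-ε 1, F→P-ε 1, G→P-ζ 2  ⇒ total 26.
Compare {P-α, P-β, P-δ, P-ε}: total 28.
Compare {P-α, P-β, P-δ, P-ζ}: total 28.
No size-4 selection does better; minimum is 26.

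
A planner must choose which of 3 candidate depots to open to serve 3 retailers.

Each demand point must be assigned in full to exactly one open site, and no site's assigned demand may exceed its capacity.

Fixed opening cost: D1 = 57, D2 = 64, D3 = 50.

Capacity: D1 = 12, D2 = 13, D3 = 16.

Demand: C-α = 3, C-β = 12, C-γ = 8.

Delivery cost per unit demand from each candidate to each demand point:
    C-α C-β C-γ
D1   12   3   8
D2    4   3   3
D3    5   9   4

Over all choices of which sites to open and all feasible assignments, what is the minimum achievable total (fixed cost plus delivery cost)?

Open {D1, D3}; cheapest assignment that respects the capacities:
  D1 (cap 12, load 12): C-β — cost 12×3 = 36
  D3 (cap 16, load 11): C-α, C-γ — cost 3×5 + 8×4 = 47
  Shipping 83, fixed 107 → total 190.
  Any other capacity-feasible assignment to {D1, D3} ships for at least 83.
Compare {D1, D2}: its best feasible assignment gives total 193.
Compare {D2, D3}: its best feasible assignment gives total 197.
Every other set of open sites that can feasibly serve all demand totals ≥ 193 even under its best assignment. Minimum: 190.

190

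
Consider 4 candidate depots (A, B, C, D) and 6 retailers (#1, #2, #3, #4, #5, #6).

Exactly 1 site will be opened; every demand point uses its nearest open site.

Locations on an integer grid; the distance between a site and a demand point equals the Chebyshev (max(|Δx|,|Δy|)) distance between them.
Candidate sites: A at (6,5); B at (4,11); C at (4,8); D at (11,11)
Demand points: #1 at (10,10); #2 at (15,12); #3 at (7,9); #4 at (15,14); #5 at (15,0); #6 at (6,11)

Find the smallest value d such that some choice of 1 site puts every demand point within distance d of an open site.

Open {A}.
  Farthest demand point is #2 at distance 9 (to A); all others are ≤ 9.
With {B} the worst case is 11.
With {C} the worst case is 11.
No size-1 selection achieves below 9.

9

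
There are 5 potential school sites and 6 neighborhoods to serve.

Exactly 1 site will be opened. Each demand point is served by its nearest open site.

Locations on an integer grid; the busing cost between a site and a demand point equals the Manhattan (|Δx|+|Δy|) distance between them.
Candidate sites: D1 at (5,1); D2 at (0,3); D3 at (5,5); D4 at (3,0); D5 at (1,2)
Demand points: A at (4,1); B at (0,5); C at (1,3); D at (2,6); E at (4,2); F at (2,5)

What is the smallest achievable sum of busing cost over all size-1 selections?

21

Open {D5}.
  A→D5 4, B→D5 4, C→D5 1, D→D5 5, E→D5 3, F→D5 4  ⇒ total 21.
Compare {D2}: total 23.
Compare {D3}: total 27.
No size-1 selection does better; minimum is 21.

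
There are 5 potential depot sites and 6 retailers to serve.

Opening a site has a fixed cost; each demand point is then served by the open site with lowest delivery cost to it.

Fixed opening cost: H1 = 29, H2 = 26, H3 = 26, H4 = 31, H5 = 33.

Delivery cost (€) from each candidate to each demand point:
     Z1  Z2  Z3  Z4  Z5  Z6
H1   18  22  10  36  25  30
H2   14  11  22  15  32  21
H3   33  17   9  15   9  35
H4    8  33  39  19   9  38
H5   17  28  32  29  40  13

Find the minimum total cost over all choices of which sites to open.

131

Open {H2, H3}: assign each demand point to its cheapest open site.
  Z1→H2 14, Z2→H2 11, Z3→H3 9, Z4→H2 15, Z5→H3 9, Z6→H2 21
  delivery cost 79, fixed 52 → total 131.
Compare {H3, H5}: delivery cost 80 + fixed 59 = 139.
Compare {H2}: delivery cost 115 + fixed 26 = 141.
Compare {H2, H4}: delivery cost 86 + fixed 57 = 143.
All other subsets cost ≥ 139. Minimum total cost: 131.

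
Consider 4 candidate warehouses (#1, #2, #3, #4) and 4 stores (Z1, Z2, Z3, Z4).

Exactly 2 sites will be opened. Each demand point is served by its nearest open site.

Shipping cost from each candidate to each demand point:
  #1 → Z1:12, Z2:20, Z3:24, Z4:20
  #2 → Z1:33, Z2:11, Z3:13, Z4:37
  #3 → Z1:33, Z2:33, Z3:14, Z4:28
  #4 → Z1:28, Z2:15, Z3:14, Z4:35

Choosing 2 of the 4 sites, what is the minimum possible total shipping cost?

Open {#1, #2}.
  Z1→#1 12, Z2→#2 11, Z3→#2 13, Z4→#1 20  ⇒ total 56.
Compare {#1, #4}: total 61.
Compare {#1, #3}: total 66.
No size-2 selection does better; minimum is 56.

56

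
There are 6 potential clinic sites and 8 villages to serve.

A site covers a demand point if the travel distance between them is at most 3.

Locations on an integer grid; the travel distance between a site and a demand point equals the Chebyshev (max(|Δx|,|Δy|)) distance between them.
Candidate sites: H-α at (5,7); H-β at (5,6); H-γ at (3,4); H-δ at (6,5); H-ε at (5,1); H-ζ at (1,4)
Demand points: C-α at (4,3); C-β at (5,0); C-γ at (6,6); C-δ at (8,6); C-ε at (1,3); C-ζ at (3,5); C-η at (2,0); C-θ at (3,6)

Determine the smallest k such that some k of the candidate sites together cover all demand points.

3

Coverage sets (demand points within 3 of each site):
  H-α: {C-γ, C-δ, C-ζ, C-θ}
  H-β: {C-α, C-γ, C-δ, C-ζ, C-θ}
  H-γ: {C-α, C-γ, C-ε, C-ζ, C-θ}
  H-δ: {C-α, C-γ, C-δ, C-ζ, C-θ}
  H-ε: {C-α, C-β, C-η}
  H-ζ: {C-α, C-ε, C-ζ, C-θ}
No 2 sites suffice: every size-2 union leaves at least one demand point uncovered.
But {H-α, H-γ, H-ε} covers everything, so the minimum is 3.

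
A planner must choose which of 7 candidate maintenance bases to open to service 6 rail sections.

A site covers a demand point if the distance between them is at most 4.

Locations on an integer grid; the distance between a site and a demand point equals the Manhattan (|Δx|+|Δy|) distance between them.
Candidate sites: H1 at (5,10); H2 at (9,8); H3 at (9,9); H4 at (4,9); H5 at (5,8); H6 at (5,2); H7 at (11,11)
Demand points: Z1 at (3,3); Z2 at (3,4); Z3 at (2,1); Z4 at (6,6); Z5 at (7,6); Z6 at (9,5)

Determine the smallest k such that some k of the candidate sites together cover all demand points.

Coverage sets (demand points within 4 of each site):
  H1: {}
  H2: {Z5, Z6}
  H3: {Z6}
  H4: {}
  H5: {Z4, Z5}
  H6: {Z1, Z2, Z3}
  H7: {}
No 2 sites suffice: every size-2 union leaves at least one demand point uncovered.
But {H2, H5, H6} covers everything, so the minimum is 3.

3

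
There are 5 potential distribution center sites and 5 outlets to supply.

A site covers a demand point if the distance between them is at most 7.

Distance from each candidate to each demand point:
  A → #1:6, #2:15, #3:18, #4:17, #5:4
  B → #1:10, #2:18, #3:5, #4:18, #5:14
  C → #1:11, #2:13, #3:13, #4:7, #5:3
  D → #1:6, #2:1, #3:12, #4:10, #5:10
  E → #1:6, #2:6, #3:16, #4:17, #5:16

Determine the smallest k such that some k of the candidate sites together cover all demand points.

Coverage sets (demand points within 7 of each site):
  A: {#1, #5}
  B: {#3}
  C: {#4, #5}
  D: {#1, #2}
  E: {#1, #2}
No 2 sites suffice: every size-2 union leaves at least one demand point uncovered.
But {B, C, D} covers everything, so the minimum is 3.

3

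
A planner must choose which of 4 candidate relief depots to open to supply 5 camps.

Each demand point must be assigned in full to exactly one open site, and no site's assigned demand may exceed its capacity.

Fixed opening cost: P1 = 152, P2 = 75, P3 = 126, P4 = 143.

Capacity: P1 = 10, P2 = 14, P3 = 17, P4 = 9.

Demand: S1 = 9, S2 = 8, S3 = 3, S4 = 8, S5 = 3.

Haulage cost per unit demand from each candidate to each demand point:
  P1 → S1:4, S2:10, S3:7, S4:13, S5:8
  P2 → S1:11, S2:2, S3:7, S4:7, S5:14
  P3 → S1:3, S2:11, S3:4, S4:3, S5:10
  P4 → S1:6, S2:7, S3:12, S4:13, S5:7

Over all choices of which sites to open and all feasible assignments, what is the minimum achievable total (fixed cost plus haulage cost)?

331

Open {P2, P3}; cheapest assignment that respects the capacities:
  P2 (cap 14, load 14): S2, S3, S5 — cost 8×2 + 3×7 + 3×14 = 79
  P3 (cap 17, load 17): S1, S4 — cost 9×3 + 8×3 = 51
  Shipping 130, fixed 201 → total 331.
  Any other capacity-feasible assignment to {P2, P3} ships for at least 130.
Compare {P2, P3, P4}: its best feasible assignment gives total 453.
Compare {P1, P2, P3}: its best feasible assignment gives total 465.
Every other set of open sites that can feasibly serve all demand totals ≥ 453 even under its best assignment. Minimum: 331.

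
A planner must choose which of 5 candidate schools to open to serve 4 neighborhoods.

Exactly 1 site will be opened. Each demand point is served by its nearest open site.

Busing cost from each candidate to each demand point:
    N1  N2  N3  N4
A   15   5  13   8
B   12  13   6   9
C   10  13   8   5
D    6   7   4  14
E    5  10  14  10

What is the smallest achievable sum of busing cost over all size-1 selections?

31

Open {D}.
  N1→D 6, N2→D 7, N3→D 4, N4→D 14  ⇒ total 31.
Compare {C}: total 36.
Compare {E}: total 39.
No size-1 selection does better; minimum is 31.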